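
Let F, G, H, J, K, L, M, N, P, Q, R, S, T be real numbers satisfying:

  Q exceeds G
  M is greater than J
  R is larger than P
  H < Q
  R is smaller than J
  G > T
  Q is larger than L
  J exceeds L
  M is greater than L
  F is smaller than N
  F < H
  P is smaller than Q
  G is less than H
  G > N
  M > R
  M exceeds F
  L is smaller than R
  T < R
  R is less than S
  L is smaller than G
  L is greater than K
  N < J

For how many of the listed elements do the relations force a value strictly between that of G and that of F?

The relations place F below G. An element lies strictly between them when it is forced above F and also forced below G.
Above F: {N, H, J, Q, M}. Below G: {K, T, L, N}.
Intersection: {N} — 1.

1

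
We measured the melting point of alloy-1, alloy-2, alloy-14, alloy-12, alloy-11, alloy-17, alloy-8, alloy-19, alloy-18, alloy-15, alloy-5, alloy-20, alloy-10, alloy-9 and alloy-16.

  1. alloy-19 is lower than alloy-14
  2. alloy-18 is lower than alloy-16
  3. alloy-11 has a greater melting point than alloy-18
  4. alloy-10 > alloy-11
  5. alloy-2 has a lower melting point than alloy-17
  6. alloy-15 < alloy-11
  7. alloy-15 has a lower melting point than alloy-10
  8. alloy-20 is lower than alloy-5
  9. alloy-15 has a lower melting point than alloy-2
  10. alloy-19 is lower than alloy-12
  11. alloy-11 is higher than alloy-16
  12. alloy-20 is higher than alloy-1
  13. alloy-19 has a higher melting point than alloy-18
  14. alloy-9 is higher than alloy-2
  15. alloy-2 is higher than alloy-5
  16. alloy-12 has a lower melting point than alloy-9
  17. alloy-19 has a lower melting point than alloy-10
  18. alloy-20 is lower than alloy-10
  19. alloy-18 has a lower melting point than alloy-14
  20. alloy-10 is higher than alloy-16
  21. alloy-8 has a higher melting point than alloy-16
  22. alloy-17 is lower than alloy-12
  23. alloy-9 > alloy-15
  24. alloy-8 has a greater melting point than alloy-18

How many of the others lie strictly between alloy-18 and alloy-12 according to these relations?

The relations place alloy-18 below alloy-12. An element lies strictly between them when it is forced above alloy-18 and also forced below alloy-12.
Above alloy-18: {alloy-16, alloy-19, alloy-11, alloy-8, alloy-10, alloy-9, alloy-14}. Below alloy-12: {alloy-1, alloy-15, alloy-20, alloy-5, alloy-19, alloy-2, alloy-17}.
Intersection: {alloy-19} — 1.

1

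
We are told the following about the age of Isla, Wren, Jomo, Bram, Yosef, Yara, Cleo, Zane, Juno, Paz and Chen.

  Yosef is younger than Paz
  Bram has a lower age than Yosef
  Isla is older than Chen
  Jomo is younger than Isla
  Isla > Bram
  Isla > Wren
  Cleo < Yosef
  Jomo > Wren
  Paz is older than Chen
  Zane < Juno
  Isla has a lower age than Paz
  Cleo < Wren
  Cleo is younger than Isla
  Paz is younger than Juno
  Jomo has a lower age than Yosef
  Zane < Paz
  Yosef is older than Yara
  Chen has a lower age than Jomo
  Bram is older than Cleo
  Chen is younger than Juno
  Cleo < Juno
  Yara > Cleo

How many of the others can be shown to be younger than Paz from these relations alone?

9

Directly below Paz: Chen, Zane, Isla, Yosef.
One step further: Cleo, Wren, Bram, Jomo, Yara (9 so far).
Nothing else is reachable below Paz; 9 in all.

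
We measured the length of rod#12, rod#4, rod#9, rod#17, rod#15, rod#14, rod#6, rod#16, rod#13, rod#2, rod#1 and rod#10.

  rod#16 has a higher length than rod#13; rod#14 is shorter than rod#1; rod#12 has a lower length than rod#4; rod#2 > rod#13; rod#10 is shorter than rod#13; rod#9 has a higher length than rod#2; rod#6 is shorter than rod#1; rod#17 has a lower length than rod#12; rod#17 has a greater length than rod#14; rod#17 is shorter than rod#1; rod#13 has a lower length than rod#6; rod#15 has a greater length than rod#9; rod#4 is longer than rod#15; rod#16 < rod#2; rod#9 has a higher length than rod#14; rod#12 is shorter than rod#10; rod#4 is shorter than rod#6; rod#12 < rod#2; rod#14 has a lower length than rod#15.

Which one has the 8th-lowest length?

rod#9

The consecutive relations fix a unique order: rod#14 < rod#17 < rod#12 < rod#10 < rod#13 < rod#16 < rod#2 < rod#9 < rod#15 < rod#4 < rod#6 < rod#1.
The 8th smallest is rod#9.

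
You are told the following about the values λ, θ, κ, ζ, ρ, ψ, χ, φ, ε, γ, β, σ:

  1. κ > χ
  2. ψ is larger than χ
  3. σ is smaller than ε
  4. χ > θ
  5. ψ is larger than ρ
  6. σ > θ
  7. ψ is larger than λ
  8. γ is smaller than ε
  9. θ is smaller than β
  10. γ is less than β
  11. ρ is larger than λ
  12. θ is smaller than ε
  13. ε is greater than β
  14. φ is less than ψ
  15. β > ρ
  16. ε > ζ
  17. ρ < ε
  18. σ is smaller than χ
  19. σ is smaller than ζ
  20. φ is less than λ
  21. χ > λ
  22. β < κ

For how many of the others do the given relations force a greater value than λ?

6

The elements the relations force above λ are ρ, β, χ, ε, κ, ψ — no chain reaches any other.
That is 6.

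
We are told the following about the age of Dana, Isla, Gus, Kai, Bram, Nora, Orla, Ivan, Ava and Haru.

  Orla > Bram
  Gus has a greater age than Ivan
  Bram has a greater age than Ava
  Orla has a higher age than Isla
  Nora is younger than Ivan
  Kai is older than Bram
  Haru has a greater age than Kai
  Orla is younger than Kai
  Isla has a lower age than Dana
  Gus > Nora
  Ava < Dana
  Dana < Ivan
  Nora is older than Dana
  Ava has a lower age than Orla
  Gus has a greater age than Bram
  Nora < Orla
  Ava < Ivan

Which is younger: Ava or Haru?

Ava < Dana and Dana < Nora give Ava < Nora.
Then Nora < Orla extends the chain to Orla.
Then Orla < Kai extends the chain to Kai.
With Kai < Haru: Ava < Dana < Nora < Orla < Kai < Haru.
So Ava < Haru; Ava is the younger of the two.

Ava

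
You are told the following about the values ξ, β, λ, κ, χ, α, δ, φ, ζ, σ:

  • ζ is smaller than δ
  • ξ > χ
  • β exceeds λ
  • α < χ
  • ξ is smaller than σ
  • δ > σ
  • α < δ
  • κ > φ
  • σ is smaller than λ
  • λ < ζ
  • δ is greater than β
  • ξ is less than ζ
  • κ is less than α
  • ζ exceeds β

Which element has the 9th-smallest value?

Chaining the given pairs: φ < κ < α < χ < ξ < σ < λ < β < ζ < δ.
The 9th smallest is ζ.

ζ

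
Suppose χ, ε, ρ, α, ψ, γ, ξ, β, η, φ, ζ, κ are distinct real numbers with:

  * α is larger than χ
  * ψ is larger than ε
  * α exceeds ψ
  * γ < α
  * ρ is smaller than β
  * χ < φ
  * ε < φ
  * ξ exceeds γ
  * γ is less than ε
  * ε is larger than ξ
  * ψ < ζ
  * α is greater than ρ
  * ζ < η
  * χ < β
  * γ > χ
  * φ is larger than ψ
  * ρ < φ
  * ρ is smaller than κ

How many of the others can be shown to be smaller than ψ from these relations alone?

The elements the relations force below ψ are χ, γ, ξ, ε — no chain reaches any other.
That is 4.

4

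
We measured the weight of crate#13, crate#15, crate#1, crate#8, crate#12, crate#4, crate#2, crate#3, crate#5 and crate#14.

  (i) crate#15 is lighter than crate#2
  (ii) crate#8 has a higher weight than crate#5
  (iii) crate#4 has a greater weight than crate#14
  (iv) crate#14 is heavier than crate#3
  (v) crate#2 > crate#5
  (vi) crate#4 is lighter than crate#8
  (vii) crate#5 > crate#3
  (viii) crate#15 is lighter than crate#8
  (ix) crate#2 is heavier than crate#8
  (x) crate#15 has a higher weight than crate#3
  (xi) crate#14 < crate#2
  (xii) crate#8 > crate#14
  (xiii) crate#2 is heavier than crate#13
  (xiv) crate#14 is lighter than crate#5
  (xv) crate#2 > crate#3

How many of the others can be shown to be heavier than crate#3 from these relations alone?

6

The elements the relations force above crate#3 are crate#15, crate#14, crate#5, crate#4, crate#8, crate#2 — no chain reaches any other.
That is 6.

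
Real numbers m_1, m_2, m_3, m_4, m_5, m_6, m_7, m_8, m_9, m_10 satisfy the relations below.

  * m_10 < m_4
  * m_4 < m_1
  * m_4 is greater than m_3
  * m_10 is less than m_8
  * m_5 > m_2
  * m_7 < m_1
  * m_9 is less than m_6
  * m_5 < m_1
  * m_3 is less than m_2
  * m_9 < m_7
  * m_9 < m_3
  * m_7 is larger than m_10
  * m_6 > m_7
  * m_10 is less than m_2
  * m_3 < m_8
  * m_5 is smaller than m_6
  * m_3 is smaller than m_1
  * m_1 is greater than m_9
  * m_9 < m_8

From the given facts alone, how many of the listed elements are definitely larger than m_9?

From m_9 the given relations immediately reach m_3, m_7, m_8, m_1, m_6.
From those, m_2, m_4 — 7 in total.
From those, m_5 — 8 in total.
No other element is forced above m_9 by the given relations, so the count is 8.

8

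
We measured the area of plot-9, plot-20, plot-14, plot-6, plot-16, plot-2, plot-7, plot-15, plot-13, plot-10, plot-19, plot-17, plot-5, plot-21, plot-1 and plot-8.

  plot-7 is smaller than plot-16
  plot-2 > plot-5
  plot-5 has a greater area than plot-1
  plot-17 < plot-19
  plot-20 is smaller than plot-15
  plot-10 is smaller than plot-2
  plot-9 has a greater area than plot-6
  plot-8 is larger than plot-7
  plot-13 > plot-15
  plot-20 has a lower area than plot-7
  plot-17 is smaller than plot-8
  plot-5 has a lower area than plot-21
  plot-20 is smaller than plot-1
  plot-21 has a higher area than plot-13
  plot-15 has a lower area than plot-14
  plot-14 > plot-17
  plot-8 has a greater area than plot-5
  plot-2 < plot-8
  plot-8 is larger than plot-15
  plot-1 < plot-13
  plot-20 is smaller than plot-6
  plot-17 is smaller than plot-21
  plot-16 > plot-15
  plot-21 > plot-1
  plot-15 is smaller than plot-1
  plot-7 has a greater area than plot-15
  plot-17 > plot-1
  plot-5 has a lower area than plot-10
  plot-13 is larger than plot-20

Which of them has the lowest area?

Chaining upward from plot-20: directly above it, plot-15, plot-1, plot-7, plot-13, plot-6; then plot-5, plot-17, plot-16, plot-14, plot-21, plot-8, plot-9; then plot-10, plot-2, plot-19.
That covers every other element, and nothing is given below plot-20, so plot-20 is the lowest area.

plot-20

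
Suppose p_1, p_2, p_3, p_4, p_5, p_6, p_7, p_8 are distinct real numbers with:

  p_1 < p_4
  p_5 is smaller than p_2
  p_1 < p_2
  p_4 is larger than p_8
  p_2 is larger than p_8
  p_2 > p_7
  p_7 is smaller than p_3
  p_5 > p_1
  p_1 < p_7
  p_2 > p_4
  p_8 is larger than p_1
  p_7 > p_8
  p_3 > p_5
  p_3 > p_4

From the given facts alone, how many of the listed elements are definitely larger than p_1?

Directly above p_1: p_8, p_5, p_4, p_7, p_2.
One step further: p_3 (6 so far).
Nothing else is reachable above p_1; 6 in all.

6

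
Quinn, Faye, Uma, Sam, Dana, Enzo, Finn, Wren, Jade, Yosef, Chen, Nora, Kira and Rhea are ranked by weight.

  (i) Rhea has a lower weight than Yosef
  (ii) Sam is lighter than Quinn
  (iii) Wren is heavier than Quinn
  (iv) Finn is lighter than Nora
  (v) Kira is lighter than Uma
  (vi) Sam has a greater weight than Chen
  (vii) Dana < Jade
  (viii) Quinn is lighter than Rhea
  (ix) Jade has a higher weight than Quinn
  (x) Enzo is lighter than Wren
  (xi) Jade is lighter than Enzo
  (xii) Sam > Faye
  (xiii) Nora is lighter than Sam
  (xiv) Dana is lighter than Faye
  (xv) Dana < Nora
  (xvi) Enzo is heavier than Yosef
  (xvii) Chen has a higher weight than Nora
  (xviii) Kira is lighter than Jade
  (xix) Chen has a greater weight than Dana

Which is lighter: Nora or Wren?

Nora

The relevant relations are Nora < Chen; Chen < Sam; Sam < Quinn; Quinn < Rhea; Rhea < Yosef; Yosef < Enzo; Enzo < Wren.
Chaining these gives Nora < Chen < Sam < Quinn < Rhea < Yosef < Enzo < Wren.
So Nora < Wren; Nora is the lighter of the two.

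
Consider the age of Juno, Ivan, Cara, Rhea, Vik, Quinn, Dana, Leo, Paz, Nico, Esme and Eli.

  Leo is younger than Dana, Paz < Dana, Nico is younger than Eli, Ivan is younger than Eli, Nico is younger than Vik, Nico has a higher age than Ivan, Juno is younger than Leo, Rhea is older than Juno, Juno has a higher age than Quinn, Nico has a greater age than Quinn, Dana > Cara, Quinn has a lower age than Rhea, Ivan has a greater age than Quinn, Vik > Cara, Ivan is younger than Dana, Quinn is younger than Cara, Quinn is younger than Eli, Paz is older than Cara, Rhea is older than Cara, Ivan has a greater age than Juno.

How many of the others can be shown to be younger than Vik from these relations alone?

From Vik the given relations immediately reach Cara, Nico.
From those, Quinn, Ivan — 4 in total.
From those, Juno — 5 in total.
No other element is forced below Vik by the given relations, so the count is 5.

5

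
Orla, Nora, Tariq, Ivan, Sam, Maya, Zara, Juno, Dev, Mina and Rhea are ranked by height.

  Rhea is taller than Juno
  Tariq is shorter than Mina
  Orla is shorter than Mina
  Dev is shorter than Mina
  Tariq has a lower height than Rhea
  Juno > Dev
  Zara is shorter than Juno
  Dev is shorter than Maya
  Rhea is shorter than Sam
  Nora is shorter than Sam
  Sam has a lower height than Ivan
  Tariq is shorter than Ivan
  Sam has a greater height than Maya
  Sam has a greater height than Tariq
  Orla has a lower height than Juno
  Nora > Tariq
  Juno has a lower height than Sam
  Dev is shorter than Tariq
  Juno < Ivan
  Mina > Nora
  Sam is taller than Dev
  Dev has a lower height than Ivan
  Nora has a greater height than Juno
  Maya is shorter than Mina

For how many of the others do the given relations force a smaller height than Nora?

5

From Nora the given relations immediately reach Juno, Tariq.
From those, Orla, Dev, Zara — 5 in total.
No other element is forced below Nora by the given relations, so the count is 5.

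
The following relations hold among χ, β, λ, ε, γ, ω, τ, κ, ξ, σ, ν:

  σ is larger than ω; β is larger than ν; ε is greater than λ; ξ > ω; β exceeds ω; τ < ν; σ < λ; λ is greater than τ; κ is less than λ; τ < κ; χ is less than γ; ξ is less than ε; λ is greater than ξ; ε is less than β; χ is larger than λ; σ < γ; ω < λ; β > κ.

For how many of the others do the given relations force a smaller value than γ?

From γ the given relations immediately reach σ, χ.
From those, ω, λ — 4 in total.
From those, τ, κ, ξ — 7 in total.
No other element is forced below γ by the given relations, so the count is 7.

7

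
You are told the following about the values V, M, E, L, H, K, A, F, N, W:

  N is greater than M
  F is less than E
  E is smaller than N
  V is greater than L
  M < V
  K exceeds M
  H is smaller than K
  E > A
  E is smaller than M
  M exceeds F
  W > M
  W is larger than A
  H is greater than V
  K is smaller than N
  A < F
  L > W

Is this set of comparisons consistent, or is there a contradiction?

The single ordering A < F < E < M < W < L < V < H < K < N satisfies every listed relation, so no contradiction arises.

consistent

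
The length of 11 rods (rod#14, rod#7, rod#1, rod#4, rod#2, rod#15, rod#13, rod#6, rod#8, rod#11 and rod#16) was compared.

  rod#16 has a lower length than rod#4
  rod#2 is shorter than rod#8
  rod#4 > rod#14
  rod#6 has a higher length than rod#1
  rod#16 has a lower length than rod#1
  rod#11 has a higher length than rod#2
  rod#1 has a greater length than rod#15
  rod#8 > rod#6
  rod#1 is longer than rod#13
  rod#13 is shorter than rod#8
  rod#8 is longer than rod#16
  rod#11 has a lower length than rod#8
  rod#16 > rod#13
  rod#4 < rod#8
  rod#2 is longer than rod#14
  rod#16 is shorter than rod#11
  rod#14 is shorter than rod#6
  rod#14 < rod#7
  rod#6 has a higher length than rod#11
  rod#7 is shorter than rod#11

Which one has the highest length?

Chaining downward from rod#8: directly below it, rod#13, rod#16, rod#2, rod#11, rod#6, rod#4; then rod#14, rod#1, rod#7; then rod#15.
That covers every other element, and nothing is given above rod#8, so rod#8 is the highest length.

rod#8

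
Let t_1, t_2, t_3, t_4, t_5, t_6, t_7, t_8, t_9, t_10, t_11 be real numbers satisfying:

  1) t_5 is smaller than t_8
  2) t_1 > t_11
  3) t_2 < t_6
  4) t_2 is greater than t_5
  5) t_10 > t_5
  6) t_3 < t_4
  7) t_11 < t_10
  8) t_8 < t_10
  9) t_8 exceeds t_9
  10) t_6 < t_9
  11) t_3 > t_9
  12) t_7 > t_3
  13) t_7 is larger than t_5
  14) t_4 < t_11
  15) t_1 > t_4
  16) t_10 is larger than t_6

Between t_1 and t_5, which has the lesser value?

t_5

t_5 < t_2 < t_6 < t_9 < t_3 < t_4 < t_11 < t_1, by transitivity through t_2, t_6, t_9, t_3, t_4, t_11.
So t_5 < t_1; t_5 is the smaller of the two.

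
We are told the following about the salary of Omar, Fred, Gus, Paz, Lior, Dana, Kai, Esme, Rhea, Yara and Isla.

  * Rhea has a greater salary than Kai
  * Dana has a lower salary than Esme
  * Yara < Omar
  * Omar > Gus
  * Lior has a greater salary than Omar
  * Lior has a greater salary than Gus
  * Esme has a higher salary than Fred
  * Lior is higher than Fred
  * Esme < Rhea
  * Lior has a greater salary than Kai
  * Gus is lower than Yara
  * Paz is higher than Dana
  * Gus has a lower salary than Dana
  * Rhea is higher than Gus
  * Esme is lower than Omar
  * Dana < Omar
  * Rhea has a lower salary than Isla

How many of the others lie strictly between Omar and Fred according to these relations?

1

Chaining upward from Fred reaches: Esme, Rhea, Isla, Lior.
Chaining downward from Omar reaches: Gus, Dana, Esme, Yara.
Strictly between Fred and Omar are those in both lists: Esme — 1 element.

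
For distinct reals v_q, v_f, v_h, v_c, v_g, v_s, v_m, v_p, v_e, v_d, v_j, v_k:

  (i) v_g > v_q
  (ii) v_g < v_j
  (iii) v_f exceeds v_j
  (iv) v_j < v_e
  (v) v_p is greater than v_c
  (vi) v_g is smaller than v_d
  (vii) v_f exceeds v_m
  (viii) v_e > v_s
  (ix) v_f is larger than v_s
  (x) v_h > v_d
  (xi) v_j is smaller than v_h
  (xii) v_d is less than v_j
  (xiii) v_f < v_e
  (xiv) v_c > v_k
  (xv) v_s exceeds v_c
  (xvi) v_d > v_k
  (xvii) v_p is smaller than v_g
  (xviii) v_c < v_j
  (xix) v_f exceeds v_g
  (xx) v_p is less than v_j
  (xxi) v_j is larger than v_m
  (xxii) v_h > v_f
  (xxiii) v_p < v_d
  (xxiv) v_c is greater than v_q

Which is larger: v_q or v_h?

v_q < v_c and v_c < v_p give v_q < v_p.
Then v_p < v_g extends the chain to v_g.
With v_g < v_d: v_q < v_c < v_p < v_g < v_d.
Then v_d < v_j extends the chain to v_j.
With v_j < v_f: v_q < v_c < v_p < v_g < v_d < v_j < v_f.
With v_f < v_h: v_q < v_c < v_p < v_g < v_d < v_j < v_f < v_h.
So v_q < v_h; v_h is the larger of the two.

v_h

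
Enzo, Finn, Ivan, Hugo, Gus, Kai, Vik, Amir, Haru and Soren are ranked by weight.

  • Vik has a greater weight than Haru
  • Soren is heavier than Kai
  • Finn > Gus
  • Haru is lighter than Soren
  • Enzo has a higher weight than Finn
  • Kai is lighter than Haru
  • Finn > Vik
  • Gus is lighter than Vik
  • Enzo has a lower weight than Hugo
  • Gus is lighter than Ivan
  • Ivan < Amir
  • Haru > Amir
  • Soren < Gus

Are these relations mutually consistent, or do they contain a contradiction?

Chaining the given relations yields Soren < Gus < Ivan < Amir < Haru, so Soren < Haru. But one relation states Haru < Soren. These cannot both hold.

inconsistent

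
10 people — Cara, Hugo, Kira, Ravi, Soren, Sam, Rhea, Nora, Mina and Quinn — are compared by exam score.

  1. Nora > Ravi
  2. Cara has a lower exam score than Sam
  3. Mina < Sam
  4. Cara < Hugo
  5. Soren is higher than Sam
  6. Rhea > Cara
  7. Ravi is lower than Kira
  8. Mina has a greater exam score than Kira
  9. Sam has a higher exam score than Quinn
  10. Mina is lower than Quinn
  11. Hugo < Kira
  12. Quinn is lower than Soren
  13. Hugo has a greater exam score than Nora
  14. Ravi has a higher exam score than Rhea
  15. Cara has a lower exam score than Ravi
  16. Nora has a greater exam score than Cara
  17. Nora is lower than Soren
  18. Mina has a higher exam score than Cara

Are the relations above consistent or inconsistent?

consistent

The single ordering Cara < Rhea < Ravi < Nora < Hugo < Kira < Mina < Quinn < Sam < Soren satisfies every listed relation, so no contradiction arises.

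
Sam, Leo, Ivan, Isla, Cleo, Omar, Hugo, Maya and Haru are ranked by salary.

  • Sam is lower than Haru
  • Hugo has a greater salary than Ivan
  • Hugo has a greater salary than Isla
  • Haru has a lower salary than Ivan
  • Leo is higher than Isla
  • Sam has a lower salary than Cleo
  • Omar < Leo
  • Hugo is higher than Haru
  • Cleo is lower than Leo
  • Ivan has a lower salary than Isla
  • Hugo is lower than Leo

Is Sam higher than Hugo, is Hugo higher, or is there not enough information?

The relevant relations are Sam < Haru; Haru < Ivan; Ivan < Isla; Isla < Hugo.
Together: Sam < Haru < Ivan < Isla < Hugo.
So Hugo is higher.

Hugo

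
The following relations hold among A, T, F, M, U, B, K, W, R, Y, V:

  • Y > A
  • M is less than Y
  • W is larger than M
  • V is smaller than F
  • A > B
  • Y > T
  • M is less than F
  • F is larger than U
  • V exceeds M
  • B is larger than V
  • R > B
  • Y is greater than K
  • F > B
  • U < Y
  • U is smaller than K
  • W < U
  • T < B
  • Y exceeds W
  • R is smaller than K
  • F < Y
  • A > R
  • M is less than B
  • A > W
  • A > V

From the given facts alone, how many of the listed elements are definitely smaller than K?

7

The elements the relations force below K are M, V, T, W, B, R, U — no chain reaches any other.
That is 7.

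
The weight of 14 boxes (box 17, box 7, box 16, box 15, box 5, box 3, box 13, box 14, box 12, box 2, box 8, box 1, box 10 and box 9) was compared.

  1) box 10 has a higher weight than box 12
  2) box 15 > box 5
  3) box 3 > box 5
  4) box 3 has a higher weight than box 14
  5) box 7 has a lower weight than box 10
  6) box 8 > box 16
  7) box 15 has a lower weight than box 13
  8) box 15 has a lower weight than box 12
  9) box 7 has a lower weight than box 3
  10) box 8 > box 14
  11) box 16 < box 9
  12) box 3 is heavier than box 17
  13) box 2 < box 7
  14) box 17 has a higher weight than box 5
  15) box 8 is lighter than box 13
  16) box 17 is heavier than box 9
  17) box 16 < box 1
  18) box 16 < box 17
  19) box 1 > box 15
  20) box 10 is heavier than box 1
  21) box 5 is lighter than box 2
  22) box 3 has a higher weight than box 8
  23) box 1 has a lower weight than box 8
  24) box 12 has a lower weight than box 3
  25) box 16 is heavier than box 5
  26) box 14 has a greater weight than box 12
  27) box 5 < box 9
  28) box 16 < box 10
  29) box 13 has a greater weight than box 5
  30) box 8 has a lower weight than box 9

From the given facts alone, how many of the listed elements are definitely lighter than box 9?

Directly below box 9: box 5, box 16, box 8.
One step further: box 1, box 14 (5 so far).
One step further: box 15, box 12 (7 so far).
No other element is forced below box 9 by the given relations, so the count is 7.

7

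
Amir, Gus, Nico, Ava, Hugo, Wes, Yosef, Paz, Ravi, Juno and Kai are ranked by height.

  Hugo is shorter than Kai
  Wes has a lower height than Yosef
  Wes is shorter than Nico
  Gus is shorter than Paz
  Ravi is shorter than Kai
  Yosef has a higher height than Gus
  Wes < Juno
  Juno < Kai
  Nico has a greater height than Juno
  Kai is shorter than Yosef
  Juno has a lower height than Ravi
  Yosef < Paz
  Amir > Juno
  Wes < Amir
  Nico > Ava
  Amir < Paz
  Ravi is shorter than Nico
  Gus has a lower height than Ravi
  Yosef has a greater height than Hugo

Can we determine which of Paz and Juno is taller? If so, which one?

Chaining the given relations: Juno < Ravi < Kai < Yosef < Paz.
So Paz is taller.

Paz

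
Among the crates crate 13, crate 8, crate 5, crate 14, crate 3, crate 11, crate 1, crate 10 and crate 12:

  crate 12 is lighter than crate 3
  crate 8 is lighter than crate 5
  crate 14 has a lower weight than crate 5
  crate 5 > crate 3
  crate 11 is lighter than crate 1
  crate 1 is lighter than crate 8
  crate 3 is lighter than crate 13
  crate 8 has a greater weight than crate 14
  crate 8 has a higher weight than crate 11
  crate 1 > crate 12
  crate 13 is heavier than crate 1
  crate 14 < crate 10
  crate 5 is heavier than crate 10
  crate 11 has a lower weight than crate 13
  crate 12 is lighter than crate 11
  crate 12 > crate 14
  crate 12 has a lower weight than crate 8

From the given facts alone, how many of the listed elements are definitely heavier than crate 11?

From crate 11 the given relations immediately reach crate 1, crate 13, crate 8.
From those, crate 5 — 4 in total.
No other element is forced above crate 11 by the given relations, so the count is 4.

4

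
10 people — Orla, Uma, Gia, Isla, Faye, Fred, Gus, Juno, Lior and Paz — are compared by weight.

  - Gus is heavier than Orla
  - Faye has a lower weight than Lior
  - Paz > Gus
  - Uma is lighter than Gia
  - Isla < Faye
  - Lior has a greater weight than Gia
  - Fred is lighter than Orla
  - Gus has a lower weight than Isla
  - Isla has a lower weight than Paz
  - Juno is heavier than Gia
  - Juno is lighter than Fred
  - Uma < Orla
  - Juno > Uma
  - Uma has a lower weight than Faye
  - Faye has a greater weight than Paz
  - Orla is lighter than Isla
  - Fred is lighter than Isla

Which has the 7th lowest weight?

The consecutive relations fix a unique order: Uma < Gia < Juno < Fred < Orla < Gus < Isla < Paz < Faye < Lior.
The 7th smallest is Isla.

Isla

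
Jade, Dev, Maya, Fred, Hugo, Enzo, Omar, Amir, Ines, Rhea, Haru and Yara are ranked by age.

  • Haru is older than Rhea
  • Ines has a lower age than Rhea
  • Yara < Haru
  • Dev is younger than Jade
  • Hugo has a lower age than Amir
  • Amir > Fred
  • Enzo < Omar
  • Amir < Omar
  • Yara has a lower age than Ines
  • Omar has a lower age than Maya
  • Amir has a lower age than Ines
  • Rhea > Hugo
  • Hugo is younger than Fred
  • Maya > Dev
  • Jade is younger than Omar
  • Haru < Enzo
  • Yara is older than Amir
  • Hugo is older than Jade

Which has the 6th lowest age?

Yara

Piecing the relations together gives one ordering: Dev < Jade < Hugo < Fred < Amir < Yara < Ines < Rhea < Haru < Enzo < Omar < Maya.
The 6th smallest is Yara.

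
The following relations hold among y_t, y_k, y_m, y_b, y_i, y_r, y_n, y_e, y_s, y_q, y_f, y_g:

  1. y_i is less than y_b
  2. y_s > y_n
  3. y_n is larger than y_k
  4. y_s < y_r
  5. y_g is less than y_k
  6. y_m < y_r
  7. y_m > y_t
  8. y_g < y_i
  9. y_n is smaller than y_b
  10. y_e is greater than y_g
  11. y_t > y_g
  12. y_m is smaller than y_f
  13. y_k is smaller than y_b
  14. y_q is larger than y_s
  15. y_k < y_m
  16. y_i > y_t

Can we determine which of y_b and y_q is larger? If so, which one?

Following every chain through y_q: below y_q we get y_g, y_k, y_n, y_s.
y_b is not reached, and no chain runs the other way from y_b to y_q.
So the given relations leave the order of y_q and y_b undetermined.

undetermined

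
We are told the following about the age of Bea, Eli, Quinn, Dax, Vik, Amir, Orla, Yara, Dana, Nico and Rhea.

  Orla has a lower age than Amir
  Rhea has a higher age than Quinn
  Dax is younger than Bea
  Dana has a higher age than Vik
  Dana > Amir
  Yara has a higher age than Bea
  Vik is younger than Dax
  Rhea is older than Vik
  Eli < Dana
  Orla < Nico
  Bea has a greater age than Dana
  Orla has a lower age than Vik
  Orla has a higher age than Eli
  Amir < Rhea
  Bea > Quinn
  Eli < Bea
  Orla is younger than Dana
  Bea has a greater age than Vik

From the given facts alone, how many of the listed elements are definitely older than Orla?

8

From Orla the given relations immediately reach Amir, Vik, Dana, Nico.
From those, Rhea, Dax, Bea — 7 in total.
From those, Yara — 8 in total.
No other element is forced above Orla by the given relations, so the count is 8.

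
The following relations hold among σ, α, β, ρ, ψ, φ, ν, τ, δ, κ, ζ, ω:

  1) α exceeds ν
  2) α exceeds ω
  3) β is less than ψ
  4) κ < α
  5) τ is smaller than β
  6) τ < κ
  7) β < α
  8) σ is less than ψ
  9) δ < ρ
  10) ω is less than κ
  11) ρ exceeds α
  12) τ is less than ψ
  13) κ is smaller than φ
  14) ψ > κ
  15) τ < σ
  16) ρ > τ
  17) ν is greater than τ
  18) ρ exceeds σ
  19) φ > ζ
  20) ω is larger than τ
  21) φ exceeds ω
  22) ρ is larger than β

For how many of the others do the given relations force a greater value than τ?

From τ the given relations immediately reach β, ν, ω, σ, κ, ρ, ψ.
From those, φ, α — 9 in total.
Nothing else is reachable above τ; 9 in all.

9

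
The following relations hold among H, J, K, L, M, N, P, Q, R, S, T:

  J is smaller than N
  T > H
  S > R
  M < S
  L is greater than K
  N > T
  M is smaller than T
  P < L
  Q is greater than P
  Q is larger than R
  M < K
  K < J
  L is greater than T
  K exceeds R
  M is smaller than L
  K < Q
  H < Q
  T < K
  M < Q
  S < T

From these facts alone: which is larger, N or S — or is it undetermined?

N

S < T and T < K give S < K.
Then K < J extends the chain to J.
Then J < N extends the chain to N.
So N is larger.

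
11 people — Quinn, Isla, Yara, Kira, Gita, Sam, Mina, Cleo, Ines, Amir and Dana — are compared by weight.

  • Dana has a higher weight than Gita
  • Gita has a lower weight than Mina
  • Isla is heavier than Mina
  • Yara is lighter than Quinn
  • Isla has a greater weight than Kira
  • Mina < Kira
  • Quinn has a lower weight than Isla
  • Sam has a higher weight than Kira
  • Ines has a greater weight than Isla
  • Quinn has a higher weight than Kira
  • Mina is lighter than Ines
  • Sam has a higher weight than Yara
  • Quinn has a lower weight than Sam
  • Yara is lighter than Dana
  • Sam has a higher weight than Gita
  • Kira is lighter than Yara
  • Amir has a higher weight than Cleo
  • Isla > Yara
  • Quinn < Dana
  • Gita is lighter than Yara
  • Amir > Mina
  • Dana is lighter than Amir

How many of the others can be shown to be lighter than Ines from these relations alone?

Directly below Ines: Mina, Isla.
One step further: Gita, Kira, Yara, Quinn (6 so far).
Nothing else is reachable below Ines; 6 in all.

6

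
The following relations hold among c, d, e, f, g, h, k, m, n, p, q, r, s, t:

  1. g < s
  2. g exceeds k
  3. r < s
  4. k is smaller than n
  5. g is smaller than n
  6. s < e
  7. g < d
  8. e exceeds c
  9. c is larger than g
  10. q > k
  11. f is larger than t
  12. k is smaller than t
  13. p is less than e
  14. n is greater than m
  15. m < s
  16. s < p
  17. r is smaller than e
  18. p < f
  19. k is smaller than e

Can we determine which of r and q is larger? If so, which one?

undetermined

Following every chain through r: above r we get s, p, e, f.
q is not reached, and no chain runs the other way from q to r.
So the given relations leave the order of r and q undetermined.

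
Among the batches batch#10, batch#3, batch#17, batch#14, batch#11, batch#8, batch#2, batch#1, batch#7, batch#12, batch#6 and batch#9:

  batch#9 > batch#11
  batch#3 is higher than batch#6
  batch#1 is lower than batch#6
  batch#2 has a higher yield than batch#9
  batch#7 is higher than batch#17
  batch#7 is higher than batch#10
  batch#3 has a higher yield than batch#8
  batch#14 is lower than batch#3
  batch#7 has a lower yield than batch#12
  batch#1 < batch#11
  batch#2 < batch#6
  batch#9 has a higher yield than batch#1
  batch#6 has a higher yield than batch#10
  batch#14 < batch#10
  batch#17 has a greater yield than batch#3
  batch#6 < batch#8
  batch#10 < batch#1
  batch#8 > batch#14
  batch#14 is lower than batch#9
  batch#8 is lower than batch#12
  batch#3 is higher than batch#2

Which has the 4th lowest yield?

Chaining the given pairs: batch#14 < batch#10 < batch#1 < batch#11 < batch#9 < batch#2 < batch#6 < batch#8 < batch#3 < batch#17 < batch#7 < batch#12.
The 4th smallest is batch#11.

batch#11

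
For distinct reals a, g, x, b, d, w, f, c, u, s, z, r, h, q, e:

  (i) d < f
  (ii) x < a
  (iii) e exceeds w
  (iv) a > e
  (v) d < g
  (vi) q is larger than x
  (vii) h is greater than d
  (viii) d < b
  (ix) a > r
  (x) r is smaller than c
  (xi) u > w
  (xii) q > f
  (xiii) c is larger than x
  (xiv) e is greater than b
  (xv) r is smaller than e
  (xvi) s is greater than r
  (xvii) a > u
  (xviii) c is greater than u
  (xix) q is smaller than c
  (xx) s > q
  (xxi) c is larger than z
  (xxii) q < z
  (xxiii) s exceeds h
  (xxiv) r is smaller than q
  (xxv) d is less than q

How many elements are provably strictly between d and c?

Chaining upward from d reaches: h, f, b, g, q, z, s, e, a.
Chaining downward from c reaches: x, w, r, f, q, u, z.
Strictly between d and c are those in both lists: f, q, z — 3 elements.

3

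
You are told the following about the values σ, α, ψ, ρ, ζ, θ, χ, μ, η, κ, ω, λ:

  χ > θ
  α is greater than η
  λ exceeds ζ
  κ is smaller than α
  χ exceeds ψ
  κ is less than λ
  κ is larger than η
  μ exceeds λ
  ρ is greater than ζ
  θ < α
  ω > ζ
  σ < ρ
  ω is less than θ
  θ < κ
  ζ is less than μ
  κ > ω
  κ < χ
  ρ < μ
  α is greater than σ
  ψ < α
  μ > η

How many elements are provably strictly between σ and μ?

Chaining upward from σ reaches: α, ρ.
Chaining downward from μ reaches: ζ, η, ω, θ, κ, λ, ρ.
Strictly between σ and μ are those in both lists: ρ — 1 element.

1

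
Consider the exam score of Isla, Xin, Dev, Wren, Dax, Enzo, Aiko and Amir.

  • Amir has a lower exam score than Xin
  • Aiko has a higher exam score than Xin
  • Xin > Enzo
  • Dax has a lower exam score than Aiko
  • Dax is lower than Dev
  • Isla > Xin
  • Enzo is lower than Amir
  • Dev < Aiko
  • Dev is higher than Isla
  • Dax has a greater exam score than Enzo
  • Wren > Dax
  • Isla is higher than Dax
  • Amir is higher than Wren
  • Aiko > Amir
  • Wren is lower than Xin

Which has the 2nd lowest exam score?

Piecing the relations together gives one ordering: Enzo < Dax < Wren < Amir < Xin < Isla < Dev < Aiko.
The 2nd smallest is Dax.

Dax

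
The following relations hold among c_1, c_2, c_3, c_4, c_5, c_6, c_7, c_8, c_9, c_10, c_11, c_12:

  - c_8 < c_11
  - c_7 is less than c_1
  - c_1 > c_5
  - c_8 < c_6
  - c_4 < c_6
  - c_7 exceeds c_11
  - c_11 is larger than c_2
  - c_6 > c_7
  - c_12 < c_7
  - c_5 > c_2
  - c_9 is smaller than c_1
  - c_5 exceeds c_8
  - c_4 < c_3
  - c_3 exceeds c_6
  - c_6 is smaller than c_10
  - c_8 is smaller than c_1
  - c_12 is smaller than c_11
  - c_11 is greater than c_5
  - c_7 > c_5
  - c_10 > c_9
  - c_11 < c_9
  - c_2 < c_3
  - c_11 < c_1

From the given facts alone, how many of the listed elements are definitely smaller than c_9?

The elements the relations force below c_9 are c_8, c_2, c_5, c_12, c_11 — no chain reaches any other.
That is 5.

5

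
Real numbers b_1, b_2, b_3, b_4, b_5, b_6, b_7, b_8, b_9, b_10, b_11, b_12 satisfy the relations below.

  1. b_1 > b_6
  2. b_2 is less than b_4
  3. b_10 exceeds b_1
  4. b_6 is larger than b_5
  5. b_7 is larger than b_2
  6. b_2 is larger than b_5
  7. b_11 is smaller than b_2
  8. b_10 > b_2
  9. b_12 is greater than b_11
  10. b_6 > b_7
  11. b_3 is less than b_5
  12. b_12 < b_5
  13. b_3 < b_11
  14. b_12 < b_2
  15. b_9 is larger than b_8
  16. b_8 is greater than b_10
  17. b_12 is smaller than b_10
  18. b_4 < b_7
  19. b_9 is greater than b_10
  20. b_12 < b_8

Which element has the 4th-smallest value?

Chaining the given pairs: b_3 < b_11 < b_12 < b_5 < b_2 < b_4 < b_7 < b_6 < b_1 < b_10 < b_8 < b_9.
The 4th smallest is b_5.

b_5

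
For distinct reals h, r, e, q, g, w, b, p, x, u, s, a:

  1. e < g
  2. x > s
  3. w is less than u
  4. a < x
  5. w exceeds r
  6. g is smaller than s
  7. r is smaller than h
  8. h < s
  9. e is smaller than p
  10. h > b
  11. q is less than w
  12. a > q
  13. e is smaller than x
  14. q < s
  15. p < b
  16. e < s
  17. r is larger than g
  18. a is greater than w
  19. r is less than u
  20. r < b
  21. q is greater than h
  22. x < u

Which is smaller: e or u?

e < g and g < r give e < r.
Then r < h extends the chain to h.
Then h < q extends the chain to q.
With q < w: e < g < r < h < q < w.
Then w < a extends the chain to a.
Then a < x extends the chain to x.
Then x < u extends the chain to u.
So e < u; e is the smaller of the two.

e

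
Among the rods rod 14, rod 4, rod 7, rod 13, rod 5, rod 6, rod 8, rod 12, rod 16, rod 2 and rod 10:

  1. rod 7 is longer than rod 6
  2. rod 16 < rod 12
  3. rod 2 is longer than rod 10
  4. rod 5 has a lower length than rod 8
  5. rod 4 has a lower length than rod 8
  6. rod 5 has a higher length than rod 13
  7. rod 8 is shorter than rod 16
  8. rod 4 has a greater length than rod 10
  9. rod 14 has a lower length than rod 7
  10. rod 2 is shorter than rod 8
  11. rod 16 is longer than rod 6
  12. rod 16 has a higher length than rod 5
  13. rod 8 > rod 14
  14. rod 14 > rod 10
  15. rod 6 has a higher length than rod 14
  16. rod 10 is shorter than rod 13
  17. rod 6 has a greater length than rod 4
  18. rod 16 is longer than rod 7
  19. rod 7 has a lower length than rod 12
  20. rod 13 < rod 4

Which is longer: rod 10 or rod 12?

rod 10 < rod 13 and rod 13 < rod 4 give rod 10 < rod 4.
Then rod 4 < rod 6 extends the chain to rod 6.
With rod 6 < rod 16: rod 10 < rod 13 < rod 4 < rod 6 < rod 16.
With rod 16 < rod 12: rod 10 < rod 13 < rod 4 < rod 6 < rod 16 < rod 12.
So rod 10 < rod 12; rod 12 is the longer of the two.

rod 12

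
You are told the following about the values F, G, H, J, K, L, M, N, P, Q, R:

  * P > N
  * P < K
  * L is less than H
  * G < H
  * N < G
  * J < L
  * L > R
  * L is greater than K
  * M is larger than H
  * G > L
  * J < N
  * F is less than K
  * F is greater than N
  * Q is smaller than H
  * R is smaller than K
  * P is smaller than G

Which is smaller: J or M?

Following the relations from J: J < N < P < K < L < G < H < M.
So J < M; J is the smaller of the two.

J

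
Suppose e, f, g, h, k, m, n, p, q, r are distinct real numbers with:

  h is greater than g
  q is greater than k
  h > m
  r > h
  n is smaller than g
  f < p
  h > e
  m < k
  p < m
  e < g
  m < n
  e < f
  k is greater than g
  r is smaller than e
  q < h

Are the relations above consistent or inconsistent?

inconsistent

Chaining the given relations yields r < e < f < p < m < n < g < k < q < h, so r < h. But one relation states h < r. These cannot both hold.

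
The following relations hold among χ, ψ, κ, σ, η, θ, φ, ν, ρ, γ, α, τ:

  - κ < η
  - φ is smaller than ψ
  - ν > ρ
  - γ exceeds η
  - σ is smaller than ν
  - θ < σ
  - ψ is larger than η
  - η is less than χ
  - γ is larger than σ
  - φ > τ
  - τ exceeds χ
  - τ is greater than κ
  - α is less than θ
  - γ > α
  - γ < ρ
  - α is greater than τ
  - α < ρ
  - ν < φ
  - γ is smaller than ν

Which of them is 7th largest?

θ

The consecutive relations fix a unique order: κ < η < χ < τ < α < θ < σ < γ < ρ < ν < φ < ψ.
The 7th largest is θ.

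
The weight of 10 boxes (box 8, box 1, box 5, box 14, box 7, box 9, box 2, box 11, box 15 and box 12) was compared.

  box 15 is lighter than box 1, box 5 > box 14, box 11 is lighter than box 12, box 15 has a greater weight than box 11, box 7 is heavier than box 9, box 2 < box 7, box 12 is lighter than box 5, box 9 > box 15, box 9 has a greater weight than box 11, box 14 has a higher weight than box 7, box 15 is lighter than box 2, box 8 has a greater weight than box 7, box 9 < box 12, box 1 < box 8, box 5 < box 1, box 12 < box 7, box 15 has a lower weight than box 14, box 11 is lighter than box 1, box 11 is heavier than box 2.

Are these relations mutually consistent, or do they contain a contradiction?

We have box 11 < box 15 stated directly, yet also box 15 < box 2 < box 11 by chaining the others — so box 15 < box 11. Contradiction.

inconsistent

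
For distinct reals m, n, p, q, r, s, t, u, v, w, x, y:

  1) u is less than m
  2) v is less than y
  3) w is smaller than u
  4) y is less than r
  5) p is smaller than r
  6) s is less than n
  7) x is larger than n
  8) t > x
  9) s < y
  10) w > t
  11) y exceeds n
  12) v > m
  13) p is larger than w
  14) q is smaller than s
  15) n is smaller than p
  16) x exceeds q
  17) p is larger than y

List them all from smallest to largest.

Each adjacent pair is fixed by a given relation: q < s; s < n; n < x; x < t; t < w; w < u; u < m; m < v; v < y; y < p; p < r. Chaining them end to end gives the full order.

q < s < n < x < t < w < u < m < v < y < p < r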